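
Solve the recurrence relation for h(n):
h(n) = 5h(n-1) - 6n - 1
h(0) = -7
First-order linear with linear forcing.
Homogeneous solution: h_h(n) = A·(5)^n.
Try particular h_p(n) = pn + q. Substituting:
  pn + q = 5(p(n-1) + q) - 6n - 1.
Matching the n-coefficient: p = 5p - 6 ⇒ p = \frac{3}{2}.
Matching constants: q = -5p + 5q - 1 ⇒ q = \frac{17}{8}.
General: h(n) = A·(5)^n + \frac{3 n}{2} + \frac{17}{8}.
Apply h(0) = -7: A + \frac{17}{8} = -7 ⇒ A = - \frac{73}{8}.
So h(n) = - \frac{73 \cdot 5^{n}}{8} + \frac{3 n}{2} + \frac{17}{8}.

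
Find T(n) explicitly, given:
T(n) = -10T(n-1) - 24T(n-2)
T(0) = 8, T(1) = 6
Characteristic equation: x² + 10x + 24 = 0, which factors as (x - (-6))(x - (-4)) = 0.
Roots r₁ = -6, r₂ = -4 (distinct).
General solution: T(n) = A·(-6)^n + B·(-4)^n.
From T(0) = 8: A + B = 8.
From T(1) = 6: -6A - 4B = 6.
Solving: A = -19, B = 27.
So T(n) = 27 \left(-4\right)^{n} - 19 \left(-6\right)^{n}.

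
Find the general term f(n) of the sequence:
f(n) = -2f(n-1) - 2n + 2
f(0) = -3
First-order linear with linear forcing.
Homogeneous solution: f_h(n) = A·(-2)^n.
Try particular f_p(n) = pn + q. Substituting:
  pn + q = -2(p(n-1) + q) - 2n + 2.
Matching the n-coefficient: p = -2p - 2 ⇒ p = - \frac{2}{3}.
Matching constants: q = 2p - 2q + 2 ⇒ q = \frac{2}{9}.
General: f(n) = A·(-2)^n - \frac{2 n}{3} + \frac{2}{9}.
Apply f(0) = -3: A + \frac{2}{9} = -3 ⇒ A = - \frac{29}{9}.
So f(n) = - \frac{29 \left(-2\right)^{n}}{9} - \frac{2 n}{3} + \frac{2}{9}.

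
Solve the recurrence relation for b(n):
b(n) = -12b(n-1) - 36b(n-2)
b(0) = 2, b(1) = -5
Characteristic equation: x² + 12x + 36 = 0, which is (x - (-6))².
Repeated root r = -6.
General solution: b(n) = (A + Bn)·(-6)^n.
From b(0) = 2: A = 2.
From b(1) = -5: (A + B)·(-6) = -5 ⇒ B = - \frac{7}{6}.
So b(n) = \left(2 - \frac{7 n}{6}\right) \cdot (-6)^n.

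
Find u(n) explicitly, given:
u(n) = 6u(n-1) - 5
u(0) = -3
First-order linear non-homogeneous.
Homogeneous solution: u_h(n) = A·(6)^n.
Try constant particular solution u_p = K: K = 6K - 5 ⇒ K = 1.
General: u(n) = A·(6)^n + 1.
Apply u(0) = -3: A + 1 = -3 ⇒ A = -4.
So u(n) = 1 - 4 \cdot 6^{n}.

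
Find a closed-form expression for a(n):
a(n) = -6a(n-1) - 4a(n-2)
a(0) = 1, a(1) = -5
Characteristic equation: x² + 6x + 4 = 0.
Discriminant Δ = (-6)² + 4·(-4) = 20.
Roots r₁,₂ = (-6 ± √20)/2, so r₁ = -3 + \sqrt{5}, r₂ = -3 - \sqrt{5}.
General solution: a(n) = A·r₁^n + B·r₂^n.
From the initial conditions, A + B = 1 and r₁A + r₂B = -5.
Since r₁ - r₂ = √20: A = (-5 - (1)r₂)/√20 = \frac{1}{2} - \frac{\sqrt{5}}{5}, and B = 1 - A = \frac{\sqrt{5}}{5} + \frac{1}{2}.
So a(n) = \left(\frac{1}{2} - \frac{\sqrt{5}}{5}\right)\left(-3 + \sqrt{5}\right)^n + \left(\frac{\sqrt{5}}{5} + \frac{1}{2}\right)\left(-3 - \sqrt{5}\right)^n.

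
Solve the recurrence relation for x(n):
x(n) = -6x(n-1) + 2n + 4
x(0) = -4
First-order linear with linear forcing.
Homogeneous solution: x_h(n) = A·(-6)^n.
Try particular x_p(n) = pn + q. Substituting:
  pn + q = -6(p(n-1) + q) + 2n + 4.
Matching the n-coefficient: p = -6p + 2 ⇒ p = \frac{2}{7}.
Matching constants: q = 6p - 6q + 4 ⇒ q = \frac{40}{49}.
General: x(n) = A·(-6)^n + \frac{2 n}{7} + \frac{40}{49}.
Apply x(0) = -4: A + \frac{40}{49} = -4 ⇒ A = - \frac{236}{49}.
So x(n) = - \frac{236 \left(-6\right)^{n}}{49} + \frac{2 n}{7} + \frac{40}{49}.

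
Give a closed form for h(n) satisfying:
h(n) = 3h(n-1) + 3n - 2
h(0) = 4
First-order linear with linear forcing.
Homogeneous solution: h_h(n) = A·(3)^n.
Try particular h_p(n) = pn + q. Substituting:
  pn + q = 3(p(n-1) + q) + 3n - 2.
Matching the n-coefficient: p = 3p + 3 ⇒ p = - \frac{3}{2}.
Matching constants: q = -3p + 3q - 2 ⇒ q = - \frac{5}{4}.
General: h(n) = A·(3)^n - \frac{3 n}{2} - \frac{5}{4}.
Apply h(0) = 4: A - \frac{5}{4} = 4 ⇒ A = \frac{21}{4}.
So h(n) = \frac{21 \cdot 3^{n}}{4} - \frac{3 n}{2} - \frac{5}{4}.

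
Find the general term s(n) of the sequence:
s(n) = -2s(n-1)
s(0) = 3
This is a homogeneous first-order recurrence with ratio -2.
By induction s(n) = s(0) · (-2)^n = 3 \left(-2\right)^{n}.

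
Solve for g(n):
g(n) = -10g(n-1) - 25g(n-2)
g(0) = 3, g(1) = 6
Characteristic equation: x² + 10x + 25 = 0, which is (x - (-5))².
Repeated root r = -5.
General solution: g(n) = (A + Bn)·(-5)^n.
From g(0) = 3: A = 3.
From g(1) = 6: (A + B)·(-5) = 6 ⇒ B = - \frac{21}{5}.
So g(n) = \left(3 - \frac{21 n}{5}\right) \cdot (-5)^n.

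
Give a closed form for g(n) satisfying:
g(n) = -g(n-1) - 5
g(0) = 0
First-order linear non-homogeneous.
Homogeneous solution: g_h(n) = A·(-1)^n.
Try constant particular solution g_p = K: K = -K - 5 ⇒ K = - \frac{5}{2}.
General: g(n) = A·(-1)^n - \frac{5}{2}.
Apply g(0) = 0: A - \frac{5}{2} = 0 ⇒ A = \frac{5}{2}.
So g(n) = \frac{5 \left(-1\right)^{n}}{2} - \frac{5}{2}.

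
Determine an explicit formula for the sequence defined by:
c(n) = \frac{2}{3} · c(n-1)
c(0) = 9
Pure geometric recurrence with ratio \frac{2}{3}.
By induction c(n) = c(0) · (\frac{2}{3})^n = 9 \left(\frac{2}{3}\right)^{n}.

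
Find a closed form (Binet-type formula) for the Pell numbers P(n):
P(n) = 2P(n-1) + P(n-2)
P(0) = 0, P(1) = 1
This is the Pell sequence.
Characteristic equation: x² - 2x - 1 = 0; roots r₁ = 1 + \sqrt{2}, r₂ = 1 - \sqrt{2}.
General: P(n) = A·r₁^n + B·r₂^n. Solving with P(0)=0, P(1)=1 gives A = \frac{\sqrt{2}}{4}, B = - \frac{\sqrt{2}}{4}.
So P(n) = \frac{\sqrt{2} \left(- \left(1 - \sqrt{2}\right)^{n} + \left(1 + \sqrt{2}\right)^{n}\right)}{4}.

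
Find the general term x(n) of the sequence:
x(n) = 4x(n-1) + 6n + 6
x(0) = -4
First-order linear with linear forcing.
Homogeneous solution: x_h(n) = A·(4)^n.
Try particular x_p(n) = pn + q. Substituting:
  pn + q = 4(p(n-1) + q) + 6n + 6.
Matching the n-coefficient: p = 4p + 6 ⇒ p = -2.
Matching constants: q = -4p + 4q + 6 ⇒ q = - \frac{14}{3}.
General: x(n) = A·(4)^n - 2 n - \frac{14}{3}.
Apply x(0) = -4: A - \frac{14}{3} = -4 ⇒ A = \frac{2}{3}.
So x(n) = \frac{2 \cdot 4^{n}}{3} - 2 n - \frac{14}{3}.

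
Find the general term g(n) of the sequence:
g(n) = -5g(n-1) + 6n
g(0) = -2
First-order linear with linear forcing.
Homogeneous solution: g_h(n) = A·(-5)^n.
Try particular g_p(n) = pn + q. Substituting:
  pn + q = -5(p(n-1) + q) + 6n.
Matching the n-coefficient: p = -5p + 6 ⇒ p = 1.
Matching constants: q = 5p - 5q ⇒ q = \frac{5}{6}.
General: g(n) = A·(-5)^n + n + \frac{5}{6}.
Apply g(0) = -2: A + \frac{5}{6} = -2 ⇒ A = - \frac{17}{6}.
So g(n) = - \frac{17 \left(-5\right)^{n}}{6} + n + \frac{5}{6}.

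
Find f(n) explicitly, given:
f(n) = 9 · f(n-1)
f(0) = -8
Pure geometric recurrence with ratio 9.
By induction f(n) = f(0) · (9)^n = - 8 \cdot 9^{n}.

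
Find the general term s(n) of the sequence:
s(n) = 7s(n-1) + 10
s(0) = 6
First-order linear non-homogeneous.
Homogeneous solution: s_h(n) = A·(7)^n.
Try constant particular solution s_p = K: K = 7K + 10 ⇒ K = - \frac{5}{3}.
General: s(n) = A·(7)^n - \frac{5}{3}.
Apply s(0) = 6: A - \frac{5}{3} = 6 ⇒ A = \frac{23}{3}.
So s(n) = \frac{23 \cdot 7^{n}}{3} - \frac{5}{3}.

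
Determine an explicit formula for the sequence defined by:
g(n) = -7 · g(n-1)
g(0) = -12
Pure geometric recurrence with ratio -7.
By induction g(n) = g(0) · (-7)^n = - 12 \left(-7\right)^{n}.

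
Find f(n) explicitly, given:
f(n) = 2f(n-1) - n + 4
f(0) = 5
First-order linear with linear forcing.
Homogeneous solution: f_h(n) = A·(2)^n.
Try particular f_p(n) = pn + q. Substituting:
  pn + q = 2(p(n-1) + q) - n + 4.
Matching the n-coefficient: p = 2p - 1 ⇒ p = 1.
Matching constants: q = -2p + 2q + 4 ⇒ q = -2.
General: f(n) = A·(2)^n + n - 2.
Apply f(0) = 5: A - 2 = 5 ⇒ A = 7.
So f(n) = 7 \cdot 2^{n} + n - 2.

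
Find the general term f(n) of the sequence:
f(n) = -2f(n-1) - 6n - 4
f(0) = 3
First-order linear with linear forcing.
Homogeneous solution: f_h(n) = A·(-2)^n.
Try particular f_p(n) = pn + q. Substituting:
  pn + q = -2(p(n-1) + q) - 6n - 4.
Matching the n-coefficient: p = -2p - 6 ⇒ p = -2.
Matching constants: q = 2p - 2q - 4 ⇒ q = - \frac{8}{3}.
General: f(n) = A·(-2)^n - 2 n - \frac{8}{3}.
Apply f(0) = 3: A - \frac{8}{3} = 3 ⇒ A = \frac{17}{3}.
So f(n) = \frac{17 \left(-2\right)^{n}}{3} - 2 n - \frac{8}{3}.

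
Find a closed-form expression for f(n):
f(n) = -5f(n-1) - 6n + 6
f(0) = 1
First-order linear with linear forcing.
Homogeneous solution: f_h(n) = A·(-5)^n.
Try particular f_p(n) = pn + q. Substituting:
  pn + q = -5(p(n-1) + q) - 6n + 6.
Matching the n-coefficient: p = -5p - 6 ⇒ p = -1.
Matching constants: q = 5p - 5q + 6 ⇒ q = \frac{1}{6}.
General: f(n) = A·(-5)^n - n + \frac{1}{6}.
Apply f(0) = 1: A + \frac{1}{6} = 1 ⇒ A = \frac{5}{6}.
So f(n) = \frac{5 \left(-5\right)^{n}}{6} - n + \frac{1}{6}.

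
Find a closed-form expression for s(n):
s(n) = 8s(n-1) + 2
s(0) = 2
First-order linear non-homogeneous.
Homogeneous solution: s_h(n) = A·(8)^n.
Try constant particular solution s_p = K: K = 8K + 2 ⇒ K = - \frac{2}{7}.
General: s(n) = A·(8)^n - \frac{2}{7}.
Apply s(0) = 2: A - \frac{2}{7} = 2 ⇒ A = \frac{16}{7}.
So s(n) = \frac{16 \cdot 8^{n}}{7} - \frac{2}{7}.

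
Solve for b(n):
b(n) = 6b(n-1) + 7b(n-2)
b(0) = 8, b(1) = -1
Characteristic equation: x² - 6x - 7 = 0, which factors as (x - (7))(x - (-1)) = 0.
Roots r₁ = 7, r₂ = -1 (distinct).
General solution: b(n) = A·(7)^n + B·(-1)^n.
From b(0) = 8: A + B = 8.
From b(1) = -1: 7A - B = -1.
Solving: A = \frac{7}{8}, B = \frac{57}{8}.
So b(n) = \frac{57 \left(-1\right)^{n}}{8} + \frac{7 \cdot 7^{n}}{8}.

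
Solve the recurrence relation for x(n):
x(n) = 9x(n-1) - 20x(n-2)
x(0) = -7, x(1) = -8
Characteristic equation: x² - 9x + 20 = 0, which factors as (x - (4))(x - (5)) = 0.
Roots r₁ = 4, r₂ = 5 (distinct).
General solution: x(n) = A·(4)^n + B·(5)^n.
From x(0) = -7: A + B = -7.
From x(1) = -8: 4A + 5B = -8.
Solving: A = -27, B = 20.
So x(n) = - 27 \cdot 4^{n} + 20 \cdot 5^{n}.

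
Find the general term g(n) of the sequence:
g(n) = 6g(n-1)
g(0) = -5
This is a homogeneous first-order recurrence with ratio 6.
By induction g(n) = g(0) · (6)^n = - 5 \cdot 6^{n}.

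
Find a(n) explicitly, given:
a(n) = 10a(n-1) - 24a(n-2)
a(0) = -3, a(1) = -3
Characteristic equation: x² - 10x + 24 = 0, which factors as (x - (4))(x - (6)) = 0.
Roots r₁ = 4, r₂ = 6 (distinct).
General solution: a(n) = A·(4)^n + B·(6)^n.
From a(0) = -3: A + B = -3.
From a(1) = -3: 4A + 6B = -3.
Solving: A = - \frac{15}{2}, B = \frac{9}{2}.
So a(n) = - \frac{15 \cdot 4^{n}}{2} + \frac{9 \cdot 6^{n}}{2}.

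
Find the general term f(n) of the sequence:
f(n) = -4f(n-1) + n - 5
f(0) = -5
First-order linear with linear forcing.
Homogeneous solution: f_h(n) = A·(-4)^n.
Try particular f_p(n) = pn + q. Substituting:
  pn + q = -4(p(n-1) + q) + n - 5.
Matching the n-coefficient: p = -4p + 1 ⇒ p = \frac{1}{5}.
Matching constants: q = 4p - 4q - 5 ⇒ q = - \frac{21}{25}.
General: f(n) = A·(-4)^n + \frac{n}{5} - \frac{21}{25}.
Apply f(0) = -5: A - \frac{21}{25} = -5 ⇒ A = - \frac{104}{25}.
So f(n) = - \frac{104 \left(-4\right)^{n}}{25} + \frac{n}{5} - \frac{21}{25}.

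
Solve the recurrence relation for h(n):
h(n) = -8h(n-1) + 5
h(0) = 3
First-order linear non-homogeneous.
Homogeneous solution: h_h(n) = A·(-8)^n.
Try constant particular solution h_p = K: K = -8K + 5 ⇒ K = \frac{5}{9}.
General: h(n) = A·(-8)^n + \frac{5}{9}.
Apply h(0) = 3: A + \frac{5}{9} = 3 ⇒ A = \frac{22}{9}.
So h(n) = \frac{22 \left(-8\right)^{n}}{9} + \frac{5}{9}.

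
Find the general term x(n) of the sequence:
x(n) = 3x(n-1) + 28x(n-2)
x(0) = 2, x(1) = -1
Characteristic equation: x² - 3x - 28 = 0, which factors as (x - (-4))(x - (7)) = 0.
Roots r₁ = -4, r₂ = 7 (distinct).
General solution: x(n) = A·(-4)^n + B·(7)^n.
From x(0) = 2: A + B = 2.
From x(1) = -1: -4A + 7B = -1.
Solving: A = \frac{15}{11}, B = \frac{7}{11}.
So x(n) = \frac{15 \left(-4\right)^{n}}{11} + \frac{7 \cdot 7^{n}}{11}.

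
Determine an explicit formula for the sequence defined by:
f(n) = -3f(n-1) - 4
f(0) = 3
First-order linear non-homogeneous.
Homogeneous solution: f_h(n) = A·(-3)^n.
Try constant particular solution f_p = K: K = -3K - 4 ⇒ K = -1.
General: f(n) = A·(-3)^n - 1.
Apply f(0) = 3: A - 1 = 3 ⇒ A = 4.
So f(n) = 4 \left(-3\right)^{n} - 1.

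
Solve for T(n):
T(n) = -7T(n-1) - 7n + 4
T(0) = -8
First-order linear with linear forcing.
Homogeneous solution: T_h(n) = A·(-7)^n.
Try particular T_p(n) = pn + q. Substituting:
  pn + q = -7(p(n-1) + q) - 7n + 4.
Matching the n-coefficient: p = -7p - 7 ⇒ p = - \frac{7}{8}.
Matching constants: q = 7p - 7q + 4 ⇒ q = - \frac{17}{64}.
General: T(n) = A·(-7)^n - \frac{7 n}{8} - \frac{17}{64}.
Apply T(0) = -8: A - \frac{17}{64} = -8 ⇒ A = - \frac{495}{64}.
So T(n) = - \frac{495 \left(-7\right)^{n}}{64} - \frac{7 n}{8} - \frac{17}{64}.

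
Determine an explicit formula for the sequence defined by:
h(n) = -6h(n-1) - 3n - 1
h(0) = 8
First-order linear with linear forcing.
Homogeneous solution: h_h(n) = A·(-6)^n.
Try particular h_p(n) = pn + q. Substituting:
  pn + q = -6(p(n-1) + q) - 3n - 1.
Matching the n-coefficient: p = -6p - 3 ⇒ p = - \frac{3}{7}.
Matching constants: q = 6p - 6q - 1 ⇒ q = - \frac{25}{49}.
General: h(n) = A·(-6)^n - \frac{3 n}{7} - \frac{25}{49}.
Apply h(0) = 8: A - \frac{25}{49} = 8 ⇒ A = \frac{417}{49}.
So h(n) = \frac{417 \left(-6\right)^{n}}{49} - \frac{3 n}{7} - \frac{25}{49}.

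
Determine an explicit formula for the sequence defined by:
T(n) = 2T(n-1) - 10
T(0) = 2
First-order linear non-homogeneous.
Homogeneous solution: T_h(n) = A·(2)^n.
Try constant particular solution T_p = K: K = 2K - 10 ⇒ K = 10.
General: T(n) = A·(2)^n + 10.
Apply T(0) = 2: A + 10 = 2 ⇒ A = -8.
So T(n) = 10 - 8 \cdot 2^{n}.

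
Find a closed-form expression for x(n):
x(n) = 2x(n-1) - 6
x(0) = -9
First-order linear non-homogeneous.
Homogeneous solution: x_h(n) = A·(2)^n.
Try constant particular solution x_p = K: K = 2K - 6 ⇒ K = 6.
General: x(n) = A·(2)^n + 6.
Apply x(0) = -9: A + 6 = -9 ⇒ A = -15.
So x(n) = 6 - 15 \cdot 2^{n}.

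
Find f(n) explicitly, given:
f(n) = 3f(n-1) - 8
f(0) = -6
First-order linear non-homogeneous.
Homogeneous solution: f_h(n) = A·(3)^n.
Try constant particular solution f_p = K: K = 3K - 8 ⇒ K = 4.
General: f(n) = A·(3)^n + 4.
Apply f(0) = -6: A + 4 = -6 ⇒ A = -10.
So f(n) = 4 - 10 \cdot 3^{n}.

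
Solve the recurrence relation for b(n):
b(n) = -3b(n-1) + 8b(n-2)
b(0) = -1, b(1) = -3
Characteristic equation: x² + 3x - 8 = 0.
Discriminant Δ = (-3)² + 4·(8) = 41.
Roots r₁,₂ = (-3 ± √41)/2, so r₁ = - \frac{3}{2} + \frac{\sqrt{41}}{2}, r₂ = - \frac{\sqrt{41}}{2} - \frac{3}{2}.
General solution: b(n) = A·r₁^n + B·r₂^n.
From the initial conditions, A + B = -1 and r₁A + r₂B = -3.
Since r₁ - r₂ = √41: A = (-3 - (-1)r₂)/√41 = - \frac{9 \sqrt{41}}{82} - \frac{1}{2}, and B = -1 - A = - \frac{1}{2} + \frac{9 \sqrt{41}}{82}.
So b(n) = \left(- \frac{9 \sqrt{41}}{82} - \frac{1}{2}\right)\left(- \frac{3}{2} + \frac{\sqrt{41}}{2}\right)^n + \left(- \frac{1}{2} + \frac{9 \sqrt{41}}{82}\right)\left(- \frac{\sqrt{41}}{2} - \frac{3}{2}\right)^n.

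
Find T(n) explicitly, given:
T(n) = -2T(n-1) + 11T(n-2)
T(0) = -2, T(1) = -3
Characteristic equation: x² + 2x - 11 = 0.
Discriminant Δ = (-2)² + 4·(11) = 48.
Roots r₁,₂ = (-2 ± √48)/2, so r₁ = -1 + 2 \sqrt{3}, r₂ = - 2 \sqrt{3} - 1.
General solution: T(n) = A·r₁^n + B·r₂^n.
From the initial conditions, A + B = -2 and r₁A + r₂B = -3.
Since r₁ - r₂ = √48: A = (-3 - (-2)r₂)/√48 = -1 - \frac{5 \sqrt{3}}{12}, and B = -2 - A = -1 + \frac{5 \sqrt{3}}{12}.
So T(n) = \left(-1 - \frac{5 \sqrt{3}}{12}\right)\left(-1 + 2 \sqrt{3}\right)^n + \left(-1 + \frac{5 \sqrt{3}}{12}\right)\left(- 2 \sqrt{3} - 1\right)^n.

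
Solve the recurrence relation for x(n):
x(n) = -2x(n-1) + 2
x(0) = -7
First-order linear non-homogeneous.
Homogeneous solution: x_h(n) = A·(-2)^n.
Try constant particular solution x_p = K: K = -2K + 2 ⇒ K = \frac{2}{3}.
General: x(n) = A·(-2)^n + \frac{2}{3}.
Apply x(0) = -7: A + \frac{2}{3} = -7 ⇒ A = - \frac{23}{3}.
So x(n) = \frac{2}{3} - \frac{23 \left(-2\right)^{n}}{3}.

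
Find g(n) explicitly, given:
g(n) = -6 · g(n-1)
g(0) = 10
Pure geometric recurrence with ratio -6.
By induction g(n) = g(0) · (-6)^n = 10 \left(-6\right)^{n}.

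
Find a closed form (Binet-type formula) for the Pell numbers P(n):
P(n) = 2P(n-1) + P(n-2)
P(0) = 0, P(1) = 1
This is the Pell sequence.
Characteristic equation: x² - 2x - 1 = 0; roots r₁ = 1 + \sqrt{2}, r₂ = 1 - \sqrt{2}.
General: P(n) = A·r₁^n + B·r₂^n. Solving with P(0)=0, P(1)=1 gives A = \frac{\sqrt{2}}{4}, B = - \frac{\sqrt{2}}{4}.
So P(n) = \frac{\sqrt{2} \left(- \left(1 - \sqrt{2}\right)^{n} + \left(1 + \sqrt{2}\right)^{n}\right)}{4}.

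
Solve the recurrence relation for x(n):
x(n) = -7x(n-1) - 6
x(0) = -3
First-order linear non-homogeneous.
Homogeneous solution: x_h(n) = A·(-7)^n.
Try constant particular solution x_p = K: K = -7K - 6 ⇒ K = - \frac{3}{4}.
General: x(n) = A·(-7)^n - \frac{3}{4}.
Apply x(0) = -3: A - \frac{3}{4} = -3 ⇒ A = - \frac{9}{4}.
So x(n) = - \frac{9 \left(-7\right)^{n}}{4} - \frac{3}{4}.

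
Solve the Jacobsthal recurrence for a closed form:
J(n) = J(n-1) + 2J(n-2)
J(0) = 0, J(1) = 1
This is the Jacobsthal sequence.
Characteristic equation: x² - x - 2 = 0; roots r₁ = 2, r₂ = -1.
General: J(n) = A·r₁^n + B·r₂^n. Solving with J(0)=0, J(1)=1 gives A = \frac{1}{3}, B = - \frac{1}{3}.
So J(n) = - \frac{\left(-1\right)^{n}}{3} + \frac{2^{n}}{3}.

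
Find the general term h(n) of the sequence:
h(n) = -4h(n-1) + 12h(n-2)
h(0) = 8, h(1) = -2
Characteristic equation: x² + 4x - 12 = 0, which factors as (x - (-6))(x - (2)) = 0.
Roots r₁ = -6, r₂ = 2 (distinct).
General solution: h(n) = A·(-6)^n + B·(2)^n.
From h(0) = 8: A + B = 8.
From h(1) = -2: -6A + 2B = -2.
Solving: A = \frac{9}{4}, B = \frac{23}{4}.
So h(n) = \frac{9 \left(-6\right)^{n}}{4} + \frac{23 \cdot 2^{n}}{4}.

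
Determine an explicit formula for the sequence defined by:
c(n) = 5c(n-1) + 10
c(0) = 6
First-order linear non-homogeneous.
Homogeneous solution: c_h(n) = A·(5)^n.
Try constant particular solution c_p = K: K = 5K + 10 ⇒ K = - \frac{5}{2}.
General: c(n) = A·(5)^n - \frac{5}{2}.
Apply c(0) = 6: A - \frac{5}{2} = 6 ⇒ A = \frac{17}{2}.
So c(n) = \frac{17 \cdot 5^{n}}{2} - \frac{5}{2}.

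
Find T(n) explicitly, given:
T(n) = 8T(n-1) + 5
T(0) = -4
First-order linear non-homogeneous.
Homogeneous solution: T_h(n) = A·(8)^n.
Try constant particular solution T_p = K: K = 8K + 5 ⇒ K = - \frac{5}{7}.
General: T(n) = A·(8)^n - \frac{5}{7}.
Apply T(0) = -4: A - \frac{5}{7} = -4 ⇒ A = - \frac{23}{7}.
So T(n) = - \frac{23 \cdot 8^{n}}{7} - \frac{5}{7}.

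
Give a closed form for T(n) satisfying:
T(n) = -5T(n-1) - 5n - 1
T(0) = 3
First-order linear with linear forcing.
Homogeneous solution: T_h(n) = A·(-5)^n.
Try particular T_p(n) = pn + q. Substituting:
  pn + q = -5(p(n-1) + q) - 5n - 1.
Matching the n-coefficient: p = -5p - 5 ⇒ p = - \frac{5}{6}.
Matching constants: q = 5p - 5q - 1 ⇒ q = - \frac{31}{36}.
General: T(n) = A·(-5)^n - \frac{5 n}{6} - \frac{31}{36}.
Apply T(0) = 3: A - \frac{31}{36} = 3 ⇒ A = \frac{139}{36}.
So T(n) = \frac{139 \left(-5\right)^{n}}{36} - \frac{5 n}{6} - \frac{31}{36}.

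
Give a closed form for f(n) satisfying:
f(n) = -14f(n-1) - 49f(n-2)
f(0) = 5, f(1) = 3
Characteristic equation: x² + 14x + 49 = 0, which is (x - (-7))².
Repeated root r = -7.
General solution: f(n) = (A + Bn)·(-7)^n.
From f(0) = 5: A = 5.
From f(1) = 3: (A + B)·(-7) = 3 ⇒ B = - \frac{38}{7}.
So f(n) = \left(5 - \frac{38 n}{7}\right) \cdot (-7)^n.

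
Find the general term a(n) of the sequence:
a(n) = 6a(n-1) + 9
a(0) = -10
First-order linear non-homogeneous.
Homogeneous solution: a_h(n) = A·(6)^n.
Try constant particular solution a_p = K: K = 6K + 9 ⇒ K = - \frac{9}{5}.
General: a(n) = A·(6)^n - \frac{9}{5}.
Apply a(0) = -10: A - \frac{9}{5} = -10 ⇒ A = - \frac{41}{5}.
So a(n) = - \frac{41 \cdot 6^{n}}{5} - \frac{9}{5}.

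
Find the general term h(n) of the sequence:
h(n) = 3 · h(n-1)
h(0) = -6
Pure geometric recurrence with ratio 3.
By induction h(n) = h(0) · (3)^n = - 6 \cdot 3^{n}.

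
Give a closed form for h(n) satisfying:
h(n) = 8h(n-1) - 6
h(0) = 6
First-order linear non-homogeneous.
Homogeneous solution: h_h(n) = A·(8)^n.
Try constant particular solution h_p = K: K = 8K - 6 ⇒ K = \frac{6}{7}.
General: h(n) = A·(8)^n + \frac{6}{7}.
Apply h(0) = 6: A + \frac{6}{7} = 6 ⇒ A = \frac{36}{7}.
So h(n) = \frac{36 \cdot 8^{n}}{7} + \frac{6}{7}.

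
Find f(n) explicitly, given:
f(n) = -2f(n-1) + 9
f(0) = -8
First-order linear non-homogeneous.
Homogeneous solution: f_h(n) = A·(-2)^n.
Try constant particular solution f_p = K: K = -2K + 9 ⇒ K = 3.
General: f(n) = A·(-2)^n + 3.
Apply f(0) = -8: A + 3 = -8 ⇒ A = -11.
So f(n) = 3 - 11 \left(-2\right)^{n}.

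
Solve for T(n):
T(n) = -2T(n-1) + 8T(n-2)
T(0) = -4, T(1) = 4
Characteristic equation: x² + 2x - 8 = 0, which factors as (x - (-4))(x - (2)) = 0.
Roots r₁ = -4, r₂ = 2 (distinct).
General solution: T(n) = A·(-4)^n + B·(2)^n.
From T(0) = -4: A + B = -4.
From T(1) = 4: -4A + 2B = 4.
Solving: A = -2, B = -2.
So T(n) = - 2 \left(-4\right)^{n} - 2 \cdot 2^{n}.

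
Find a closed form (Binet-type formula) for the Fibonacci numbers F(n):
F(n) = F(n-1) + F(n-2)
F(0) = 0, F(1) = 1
This is the Fibonacci sequence.
Characteristic equation: x² - x - 1 = 0; roots r₁ = \frac{1}{2} + \frac{\sqrt{5}}{2}, r₂ = \frac{1}{2} - \frac{\sqrt{5}}{2}.
General: F(n) = A·r₁^n + B·r₂^n. Solving with F(0)=0, F(1)=1 gives A = \frac{\sqrt{5}}{5}, B = - \frac{\sqrt{5}}{5}.
So F(n) = \frac{2^{- n} \sqrt{5} \left(- \left(1 - \sqrt{5}\right)^{n} + \left(1 + \sqrt{5}\right)^{n}\right)}{5}.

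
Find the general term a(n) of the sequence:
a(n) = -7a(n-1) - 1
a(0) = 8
First-order linear non-homogeneous.
Homogeneous solution: a_h(n) = A·(-7)^n.
Try constant particular solution a_p = K: K = -7K - 1 ⇒ K = - \frac{1}{8}.
General: a(n) = A·(-7)^n - \frac{1}{8}.
Apply a(0) = 8: A - \frac{1}{8} = 8 ⇒ A = \frac{65}{8}.
So a(n) = \frac{65 \left(-7\right)^{n}}{8} - \frac{1}{8}.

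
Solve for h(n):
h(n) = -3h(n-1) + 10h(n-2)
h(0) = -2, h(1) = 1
Characteristic equation: x² + 3x - 10 = 0, which factors as (x - (2))(x - (-5)) = 0.
Roots r₁ = 2, r₂ = -5 (distinct).
General solution: h(n) = A·(2)^n + B·(-5)^n.
From h(0) = -2: A + B = -2.
From h(1) = 1: 2A - 5B = 1.
Solving: A = - \frac{9}{7}, B = - \frac{5}{7}.
So h(n) = - \frac{5 \left(-5\right)^{n}}{7} - \frac{9 \cdot 2^{n}}{7}.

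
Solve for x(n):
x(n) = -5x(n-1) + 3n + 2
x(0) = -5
First-order linear with linear forcing.
Homogeneous solution: x_h(n) = A·(-5)^n.
Try particular x_p(n) = pn + q. Substituting:
  pn + q = -5(p(n-1) + q) + 3n + 2.
Matching the n-coefficient: p = -5p + 3 ⇒ p = \frac{1}{2}.
Matching constants: q = 5p - 5q + 2 ⇒ q = \frac{3}{4}.
General: x(n) = A·(-5)^n + \frac{n}{2} + \frac{3}{4}.
Apply x(0) = -5: A + \frac{3}{4} = -5 ⇒ A = - \frac{23}{4}.
So x(n) = - \frac{23 \left(-5\right)^{n}}{4} + \frac{n}{2} + \frac{3}{4}.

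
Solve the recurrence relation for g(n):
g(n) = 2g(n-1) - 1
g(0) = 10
First-order linear non-homogeneous.
Homogeneous solution: g_h(n) = A·(2)^n.
Try constant particular solution g_p = K: K = 2K - 1 ⇒ K = 1.
General: g(n) = A·(2)^n + 1.
Apply g(0) = 10: A + 1 = 10 ⇒ A = 9.
So g(n) = 9 \cdot 2^{n} + 1.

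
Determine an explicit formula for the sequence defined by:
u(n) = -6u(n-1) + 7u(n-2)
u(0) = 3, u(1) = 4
Characteristic equation: x² + 6x - 7 = 0, which factors as (x - (-7))(x - (1)) = 0.
Roots r₁ = -7, r₂ = 1 (distinct).
General solution: u(n) = A·(-7)^n + B·(1)^n.
From u(0) = 3: A + B = 3.
From u(1) = 4: -7A + B = 4.
Solving: A = - \frac{1}{8}, B = \frac{25}{8}.
So u(n) = \frac{25}{8} - \frac{\left(-7\right)^{n}}{8}.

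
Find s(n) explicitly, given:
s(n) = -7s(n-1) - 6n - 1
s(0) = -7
First-order linear with linear forcing.
Homogeneous solution: s_h(n) = A·(-7)^n.
Try particular s_p(n) = pn + q. Substituting:
  pn + q = -7(p(n-1) + q) - 6n - 1.
Matching the n-coefficient: p = -7p - 6 ⇒ p = - \frac{3}{4}.
Matching constants: q = 7p - 7q - 1 ⇒ q = - \frac{25}{32}.
General: s(n) = A·(-7)^n - \frac{3 n}{4} - \frac{25}{32}.
Apply s(0) = -7: A - \frac{25}{32} = -7 ⇒ A = - \frac{199}{32}.
So s(n) = - \frac{199 \left(-7\right)^{n}}{32} - \frac{3 n}{4} - \frac{25}{32}.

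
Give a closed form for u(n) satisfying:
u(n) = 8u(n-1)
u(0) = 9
This is a homogeneous first-order recurrence with ratio 8.
By induction u(n) = u(0) · (8)^n = 9 \cdot 8^{n}.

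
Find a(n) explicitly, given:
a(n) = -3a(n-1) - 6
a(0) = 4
First-order linear non-homogeneous.
Homogeneous solution: a_h(n) = A·(-3)^n.
Try constant particular solution a_p = K: K = -3K - 6 ⇒ K = - \frac{3}{2}.
General: a(n) = A·(-3)^n - \frac{3}{2}.
Apply a(0) = 4: A - \frac{3}{2} = 4 ⇒ A = \frac{11}{2}.
So a(n) = \frac{11 \left(-3\right)^{n}}{2} - \frac{3}{2}.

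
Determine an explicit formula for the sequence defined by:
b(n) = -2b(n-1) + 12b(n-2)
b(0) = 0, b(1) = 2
Characteristic equation: x² + 2x - 12 = 0.
Discriminant Δ = (-2)² + 4·(12) = 52.
Roots r₁,₂ = (-2 ± √52)/2, so r₁ = -1 + \sqrt{13}, r₂ = - \sqrt{13} - 1.
General solution: b(n) = A·r₁^n + B·r₂^n.
From the initial conditions, A + B = 0 and r₁A + r₂B = 2.
Since r₁ - r₂ = √52: A = (2 - (0)r₂)/√52 = \frac{\sqrt{13}}{13}, and B = 0 - A = - \frac{\sqrt{13}}{13}.
So b(n) = \left(\frac{\sqrt{13}}{13}\right)\left(-1 + \sqrt{13}\right)^n + \left(- \frac{\sqrt{13}}{13}\right)\left(- \sqrt{13} - 1\right)^n.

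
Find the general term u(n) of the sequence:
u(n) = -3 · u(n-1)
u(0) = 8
Pure geometric recurrence with ratio -3.
By induction u(n) = u(0) · (-3)^n = 8 \left(-3\right)^{n}.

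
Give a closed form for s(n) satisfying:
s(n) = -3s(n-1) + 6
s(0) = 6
First-order linear non-homogeneous.
Homogeneous solution: s_h(n) = A·(-3)^n.
Try constant particular solution s_p = K: K = -3K + 6 ⇒ K = \frac{3}{2}.
General: s(n) = A·(-3)^n + \frac{3}{2}.
Apply s(0) = 6: A + \frac{3}{2} = 6 ⇒ A = \frac{9}{2}.
So s(n) = \frac{9 \left(-3\right)^{n}}{2} + \frac{3}{2}.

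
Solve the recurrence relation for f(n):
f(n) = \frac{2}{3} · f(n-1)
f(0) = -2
Pure geometric recurrence with ratio \frac{2}{3}.
By induction f(n) = f(0) · (\frac{2}{3})^n = - 2 \left(\frac{2}{3}\right)^{n}.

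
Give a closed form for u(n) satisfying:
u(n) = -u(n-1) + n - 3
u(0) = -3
First-order linear with linear forcing.
Homogeneous solution: u_h(n) = A·(-1)^n.
Try particular u_p(n) = pn + q. Substituting:
  pn + q = -(p(n-1) + q) + n - 3.
Matching the n-coefficient: p = -p + 1 ⇒ p = \frac{1}{2}.
Matching constants: q = p - q - 3 ⇒ q = - \frac{5}{4}.
General: u(n) = A·(-1)^n + \frac{n}{2} - \frac{5}{4}.
Apply u(0) = -3: A - \frac{5}{4} = -3 ⇒ A = - \frac{7}{4}.
So u(n) = - \frac{7 \left(-1\right)^{n}}{4} + \frac{n}{2} - \frac{5}{4}.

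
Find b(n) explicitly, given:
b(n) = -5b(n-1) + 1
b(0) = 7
First-order linear non-homogeneous.
Homogeneous solution: b_h(n) = A·(-5)^n.
Try constant particular solution b_p = K: K = -5K + 1 ⇒ K = \frac{1}{6}.
General: b(n) = A·(-5)^n + \frac{1}{6}.
Apply b(0) = 7: A + \frac{1}{6} = 7 ⇒ A = \frac{41}{6}.
So b(n) = \frac{41 \left(-5\right)^{n}}{6} + \frac{1}{6}.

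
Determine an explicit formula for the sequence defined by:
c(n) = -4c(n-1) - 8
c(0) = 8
First-order linear non-homogeneous.
Homogeneous solution: c_h(n) = A·(-4)^n.
Try constant particular solution c_p = K: K = -4K - 8 ⇒ K = - \frac{8}{5}.
General: c(n) = A·(-4)^n - \frac{8}{5}.
Apply c(0) = 8: A - \frac{8}{5} = 8 ⇒ A = \frac{48}{5}.
So c(n) = \frac{48 \left(-4\right)^{n}}{5} - \frac{8}{5}.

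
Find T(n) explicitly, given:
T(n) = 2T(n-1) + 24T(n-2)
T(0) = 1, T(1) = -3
Characteristic equation: x² - 2x - 24 = 0, which factors as (x - (6))(x - (-4)) = 0.
Roots r₁ = 6, r₂ = -4 (distinct).
General solution: T(n) = A·(6)^n + B·(-4)^n.
From T(0) = 1: A + B = 1.
From T(1) = -3: 6A - 4B = -3.
Solving: A = \frac{1}{10}, B = \frac{9}{10}.
So T(n) = \frac{9 \left(-4\right)^{n}}{10} + \frac{6^{n}}{10}.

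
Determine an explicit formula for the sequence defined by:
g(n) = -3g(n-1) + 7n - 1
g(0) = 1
First-order linear with linear forcing.
Homogeneous solution: g_h(n) = A·(-3)^n.
Try particular g_p(n) = pn + q. Substituting:
  pn + q = -3(p(n-1) + q) + 7n - 1.
Matching the n-coefficient: p = -3p + 7 ⇒ p = \frac{7}{4}.
Matching constants: q = 3p - 3q - 1 ⇒ q = \frac{17}{16}.
General: g(n) = A·(-3)^n + \frac{7 n}{4} + \frac{17}{16}.
Apply g(0) = 1: A + \frac{17}{16} = 1 ⇒ A = - \frac{1}{16}.
So g(n) = - \frac{\left(-3\right)^{n}}{16} + \frac{7 n}{4} + \frac{17}{16}.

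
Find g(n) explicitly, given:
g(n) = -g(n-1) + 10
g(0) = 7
First-order linear non-homogeneous.
Homogeneous solution: g_h(n) = A·(-1)^n.
Try constant particular solution g_p = K: K = -K + 10 ⇒ K = 5.
General: g(n) = A·(-1)^n + 5.
Apply g(0) = 7: A + 5 = 7 ⇒ A = 2.
So g(n) = 2 \left(-1\right)^{n} + 5.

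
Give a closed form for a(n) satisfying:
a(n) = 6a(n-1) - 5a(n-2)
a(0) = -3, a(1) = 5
Characteristic equation: x² - 6x + 5 = 0, which factors as (x - (1))(x - (5)) = 0.
Roots r₁ = 1, r₂ = 5 (distinct).
General solution: a(n) = A·(1)^n + B·(5)^n.
From a(0) = -3: A + B = -3.
From a(1) = 5: A + 5B = 5.
Solving: A = -5, B = 2.
So a(n) = 2 \cdot 5^{n} - 5.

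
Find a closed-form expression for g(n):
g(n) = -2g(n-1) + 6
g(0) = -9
First-order linear non-homogeneous.
Homogeneous solution: g_h(n) = A·(-2)^n.
Try constant particular solution g_p = K: K = -2K + 6 ⇒ K = 2.
General: g(n) = A·(-2)^n + 2.
Apply g(0) = -9: A + 2 = -9 ⇒ A = -11.
So g(n) = 2 - 11 \left(-2\right)^{n}.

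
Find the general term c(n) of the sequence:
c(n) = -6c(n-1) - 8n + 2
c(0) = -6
First-order linear with linear forcing.
Homogeneous solution: c_h(n) = A·(-6)^n.
Try particular c_p(n) = pn + q. Substituting:
  pn + q = -6(p(n-1) + q) - 8n + 2.
Matching the n-coefficient: p = -6p - 8 ⇒ p = - \frac{8}{7}.
Matching constants: q = 6p - 6q + 2 ⇒ q = - \frac{34}{49}.
General: c(n) = A·(-6)^n - \frac{8 n}{7} - \frac{34}{49}.
Apply c(0) = -6: A - \frac{34}{49} = -6 ⇒ A = - \frac{260}{49}.
So c(n) = - \frac{260 \left(-6\right)^{n}}{49} - \frac{8 n}{7} - \frac{34}{49}.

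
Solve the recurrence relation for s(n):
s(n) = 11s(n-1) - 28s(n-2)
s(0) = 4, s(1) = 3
Characteristic equation: x² - 11x + 28 = 0, which factors as (x - (7))(x - (4)) = 0.
Roots r₁ = 7, r₂ = 4 (distinct).
General solution: s(n) = A·(7)^n + B·(4)^n.
From s(0) = 4: A + B = 4.
From s(1) = 3: 7A + 4B = 3.
Solving: A = - \frac{13}{3}, B = \frac{25}{3}.
So s(n) = \frac{25 \cdot 4^{n}}{3} - \frac{13 \cdot 7^{n}}{3}.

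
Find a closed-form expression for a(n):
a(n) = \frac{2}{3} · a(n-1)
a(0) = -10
Pure geometric recurrence with ratio \frac{2}{3}.
By induction a(n) = a(0) · (\frac{2}{3})^n = - 10 \left(\frac{2}{3}\right)^{n}.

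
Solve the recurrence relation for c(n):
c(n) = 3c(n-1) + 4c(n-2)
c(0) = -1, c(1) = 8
Characteristic equation: x² - 3x - 4 = 0, which factors as (x - (4))(x - (-1)) = 0.
Roots r₁ = 4, r₂ = -1 (distinct).
General solution: c(n) = A·(4)^n + B·(-1)^n.
From c(0) = -1: A + B = -1.
From c(1) = 8: 4A - B = 8.
Solving: A = \frac{7}{5}, B = - \frac{12}{5}.
So c(n) = - \frac{12 \left(-1\right)^{n}}{5} + \frac{7 \cdot 4^{n}}{5}.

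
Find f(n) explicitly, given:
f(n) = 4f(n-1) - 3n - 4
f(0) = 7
First-order linear with linear forcing.
Homogeneous solution: f_h(n) = A·(4)^n.
Try particular f_p(n) = pn + q. Substituting:
  pn + q = 4(p(n-1) + q) - 3n - 4.
Matching the n-coefficient: p = 4p - 3 ⇒ p = 1.
Matching constants: q = -4p + 4q - 4 ⇒ q = \frac{8}{3}.
General: f(n) = A·(4)^n + n + \frac{8}{3}.
Apply f(0) = 7: A + \frac{8}{3} = 7 ⇒ A = \frac{13}{3}.
So f(n) = \frac{13 \cdot 4^{n}}{3} + n + \frac{8}{3}.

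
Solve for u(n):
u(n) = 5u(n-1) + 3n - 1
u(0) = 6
First-order linear with linear forcing.
Homogeneous solution: u_h(n) = A·(5)^n.
Try particular u_p(n) = pn + q. Substituting:
  pn + q = 5(p(n-1) + q) + 3n - 1.
Matching the n-coefficient: p = 5p + 3 ⇒ p = - \frac{3}{4}.
Matching constants: q = -5p + 5q - 1 ⇒ q = - \frac{11}{16}.
General: u(n) = A·(5)^n - \frac{3 n}{4} - \frac{11}{16}.
Apply u(0) = 6: A - \frac{11}{16} = 6 ⇒ A = \frac{107}{16}.
So u(n) = \frac{107 \cdot 5^{n}}{16} - \frac{3 n}{4} - \frac{11}{16}.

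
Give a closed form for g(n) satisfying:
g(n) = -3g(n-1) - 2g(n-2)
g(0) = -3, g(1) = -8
Characteristic equation: x² + 3x + 2 = 0, which factors as (x - (-1))(x - (-2)) = 0.
Roots r₁ = -1, r₂ = -2 (distinct).
General solution: g(n) = A·(-1)^n + B·(-2)^n.
From g(0) = -3: A + B = -3.
From g(1) = -8: -A - 2B = -8.
Solving: A = -14, B = 11.
So g(n) = - 14 \left(-1\right)^{n} + 11 \left(-2\right)^{n}.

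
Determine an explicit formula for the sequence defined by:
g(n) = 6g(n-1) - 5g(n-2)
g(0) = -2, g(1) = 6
Characteristic equation: x² - 6x + 5 = 0, which factors as (x - (1))(x - (5)) = 0.
Roots r₁ = 1, r₂ = 5 (distinct).
General solution: g(n) = A·(1)^n + B·(5)^n.
From g(0) = -2: A + B = -2.
From g(1) = 6: A + 5B = 6.
Solving: A = -4, B = 2.
So g(n) = 2 \cdot 5^{n} - 4.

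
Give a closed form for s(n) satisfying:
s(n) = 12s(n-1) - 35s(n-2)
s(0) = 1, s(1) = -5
Characteristic equation: x² - 12x + 35 = 0, which factors as (x - (5))(x - (7)) = 0.
Roots r₁ = 5, r₂ = 7 (distinct).
General solution: s(n) = A·(5)^n + B·(7)^n.
From s(0) = 1: A + B = 1.
From s(1) = -5: 5A + 7B = -5.
Solving: A = 6, B = -5.
So s(n) = 6 \cdot 5^{n} - 5 \cdot 7^{n}.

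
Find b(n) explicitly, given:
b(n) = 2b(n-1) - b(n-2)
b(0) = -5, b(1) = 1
Characteristic equation: x² - 2x + 1 = 0, which is (x - (1))².
Repeated root r = 1.
General solution: b(n) = (A + Bn)·(1)^n.
From b(0) = -5: A = -5.
From b(1) = 1: (A + B)·(1) = 1 ⇒ B = 6.
So b(n) = \left(6 n - 5\right) \cdot (1)^n.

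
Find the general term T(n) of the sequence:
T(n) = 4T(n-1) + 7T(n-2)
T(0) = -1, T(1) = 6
Characteristic equation: x² - 4x - 7 = 0.
Discriminant Δ = (4)² + 4·(7) = 44.
Roots r₁,₂ = (4 ± √44)/2, so r₁ = 2 + \sqrt{11}, r₂ = 2 - \sqrt{11}.
General solution: T(n) = A·r₁^n + B·r₂^n.
From the initial conditions, A + B = -1 and r₁A + r₂B = 6.
Since r₁ - r₂ = √44: A = (6 - (-1)r₂)/√44 = - \frac{1}{2} + \frac{4 \sqrt{11}}{11}, and B = -1 - A = - \frac{4 \sqrt{11}}{11} - \frac{1}{2}.
So T(n) = \left(- \frac{1}{2} + \frac{4 \sqrt{11}}{11}\right)\left(2 + \sqrt{11}\right)^n + \left(- \frac{4 \sqrt{11}}{11} - \frac{1}{2}\right)\left(2 - \sqrt{11}\right)^n.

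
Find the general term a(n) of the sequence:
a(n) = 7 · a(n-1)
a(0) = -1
Pure geometric recurrence with ratio 7.
By induction a(n) = a(0) · (7)^n = - 7^{n}.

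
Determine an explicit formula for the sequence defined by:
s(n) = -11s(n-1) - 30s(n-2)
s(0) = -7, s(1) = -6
Characteristic equation: x² + 11x + 30 = 0, which factors as (x - (-5))(x - (-6)) = 0.
Roots r₁ = -5, r₂ = -6 (distinct).
General solution: s(n) = A·(-5)^n + B·(-6)^n.
From s(0) = -7: A + B = -7.
From s(1) = -6: -5A - 6B = -6.
Solving: A = -48, B = 41.
So s(n) = - 48 \left(-5\right)^{n} + 41 \left(-6\right)^{n}.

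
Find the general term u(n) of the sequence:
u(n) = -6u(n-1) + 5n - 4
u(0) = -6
First-order linear with linear forcing.
Homogeneous solution: u_h(n) = A·(-6)^n.
Try particular u_p(n) = pn + q. Substituting:
  pn + q = -6(p(n-1) + q) + 5n - 4.
Matching the n-coefficient: p = -6p + 5 ⇒ p = \frac{5}{7}.
Matching constants: q = 6p - 6q - 4 ⇒ q = \frac{2}{49}.
General: u(n) = A·(-6)^n + \frac{5 n}{7} + \frac{2}{49}.
Apply u(0) = -6: A + \frac{2}{49} = -6 ⇒ A = - \frac{296}{49}.
So u(n) = - \frac{296 \left(-6\right)^{n}}{49} + \frac{5 n}{7} + \frac{2}{49}.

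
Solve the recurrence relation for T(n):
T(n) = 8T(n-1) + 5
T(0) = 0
First-order linear non-homogeneous.
Homogeneous solution: T_h(n) = A·(8)^n.
Try constant particular solution T_p = K: K = 8K + 5 ⇒ K = - \frac{5}{7}.
General: T(n) = A·(8)^n - \frac{5}{7}.
Apply T(0) = 0: A - \frac{5}{7} = 0 ⇒ A = \frac{5}{7}.
So T(n) = \frac{5 \cdot 8^{n}}{7} - \frac{5}{7}.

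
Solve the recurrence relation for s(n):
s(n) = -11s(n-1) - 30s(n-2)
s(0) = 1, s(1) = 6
Characteristic equation: x² + 11x + 30 = 0, which factors as (x - (-6))(x - (-5)) = 0.
Roots r₁ = -6, r₂ = -5 (distinct).
General solution: s(n) = A·(-6)^n + B·(-5)^n.
From s(0) = 1: A + B = 1.
From s(1) = 6: -6A - 5B = 6.
Solving: A = -11, B = 12.
So s(n) = 12 \left(-5\right)^{n} - 11 \left(-6\right)^{n}.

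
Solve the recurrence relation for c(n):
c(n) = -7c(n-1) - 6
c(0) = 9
First-order linear non-homogeneous.
Homogeneous solution: c_h(n) = A·(-7)^n.
Try constant particular solution c_p = K: K = -7K - 6 ⇒ K = - \frac{3}{4}.
General: c(n) = A·(-7)^n - \frac{3}{4}.
Apply c(0) = 9: A - \frac{3}{4} = 9 ⇒ A = \frac{39}{4}.
So c(n) = \frac{39 \left(-7\right)^{n}}{4} - \frac{3}{4}.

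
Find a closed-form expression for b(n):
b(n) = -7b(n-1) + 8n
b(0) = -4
First-order linear with linear forcing.
Homogeneous solution: b_h(n) = A·(-7)^n.
Try particular b_p(n) = pn + q. Substituting:
  pn + q = -7(p(n-1) + q) + 8n.
Matching the n-coefficient: p = -7p + 8 ⇒ p = 1.
Matching constants: q = 7p - 7q ⇒ q = \frac{7}{8}.
General: b(n) = A·(-7)^n + n + \frac{7}{8}.
Apply b(0) = -4: A + \frac{7}{8} = -4 ⇒ A = - \frac{39}{8}.
So b(n) = - \frac{39 \left(-7\right)^{n}}{8} + n + \frac{7}{8}.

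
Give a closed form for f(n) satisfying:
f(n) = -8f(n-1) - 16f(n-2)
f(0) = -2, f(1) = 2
Characteristic equation: x² + 8x + 16 = 0, which is (x - (-4))².
Repeated root r = -4.
General solution: f(n) = (A + Bn)·(-4)^n.
From f(0) = -2: A = -2.
From f(1) = 2: (A + B)·(-4) = 2 ⇒ B = \frac{3}{2}.
So f(n) = \left(\frac{3 n}{2} - 2\right) \cdot (-4)^n.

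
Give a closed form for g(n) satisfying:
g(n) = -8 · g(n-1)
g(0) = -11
Pure geometric recurrence with ratio -8.
By induction g(n) = g(0) · (-8)^n = - 11 \left(-8\right)^{n}.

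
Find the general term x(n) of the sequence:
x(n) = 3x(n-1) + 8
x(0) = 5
First-order linear non-homogeneous.
Homogeneous solution: x_h(n) = A·(3)^n.
Try constant particular solution x_p = K: K = 3K + 8 ⇒ K = -4.
General: x(n) = A·(3)^n - 4.
Apply x(0) = 5: A - 4 = 5 ⇒ A = 9.
So x(n) = 9 \cdot 3^{n} - 4.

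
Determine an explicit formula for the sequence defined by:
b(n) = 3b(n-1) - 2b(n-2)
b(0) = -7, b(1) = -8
Characteristic equation: x² - 3x + 2 = 0, which factors as (x - (1))(x - (2)) = 0.
Roots r₁ = 1, r₂ = 2 (distinct).
General solution: b(n) = A·(1)^n + B·(2)^n.
From b(0) = -7: A + B = -7.
From b(1) = -8: A + 2B = -8.
Solving: A = -6, B = -1.
So b(n) = - 2^{n} - 6.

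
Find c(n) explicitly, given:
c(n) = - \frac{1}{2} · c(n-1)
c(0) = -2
Pure geometric recurrence with ratio - \frac{1}{2}.
By induction c(n) = c(0) · (- \frac{1}{2})^n = - 2 \left(- \frac{1}{2}\right)^{n}.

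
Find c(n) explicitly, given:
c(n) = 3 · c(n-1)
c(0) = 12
Pure geometric recurrence with ratio 3.
By induction c(n) = c(0) · (3)^n = 12 \cdot 3^{n}.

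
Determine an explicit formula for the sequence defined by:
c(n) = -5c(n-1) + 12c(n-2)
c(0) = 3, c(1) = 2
Characteristic equation: x² + 5x - 12 = 0.
Discriminant Δ = (-5)² + 4·(12) = 73.
Roots r₁,₂ = (-5 ± √73)/2, so r₁ = - \frac{5}{2} + \frac{\sqrt{73}}{2}, r₂ = - \frac{\sqrt{73}}{2} - \frac{5}{2}.
General solution: c(n) = A·r₁^n + B·r₂^n.
From the initial conditions, A + B = 3 and r₁A + r₂B = 2.
Since r₁ - r₂ = √73: A = (2 - (3)r₂)/√73 = \frac{19 \sqrt{73}}{146} + \frac{3}{2}, and B = 3 - A = \frac{3}{2} - \frac{19 \sqrt{73}}{146}.
So c(n) = \left(\frac{19 \sqrt{73}}{146} + \frac{3}{2}\right)\left(- \frac{5}{2} + \frac{\sqrt{73}}{2}\right)^n + \left(\frac{3}{2} - \frac{19 \sqrt{73}}{146}\right)\left(- \frac{\sqrt{73}}{2} - \frac{5}{2}\right)^n.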